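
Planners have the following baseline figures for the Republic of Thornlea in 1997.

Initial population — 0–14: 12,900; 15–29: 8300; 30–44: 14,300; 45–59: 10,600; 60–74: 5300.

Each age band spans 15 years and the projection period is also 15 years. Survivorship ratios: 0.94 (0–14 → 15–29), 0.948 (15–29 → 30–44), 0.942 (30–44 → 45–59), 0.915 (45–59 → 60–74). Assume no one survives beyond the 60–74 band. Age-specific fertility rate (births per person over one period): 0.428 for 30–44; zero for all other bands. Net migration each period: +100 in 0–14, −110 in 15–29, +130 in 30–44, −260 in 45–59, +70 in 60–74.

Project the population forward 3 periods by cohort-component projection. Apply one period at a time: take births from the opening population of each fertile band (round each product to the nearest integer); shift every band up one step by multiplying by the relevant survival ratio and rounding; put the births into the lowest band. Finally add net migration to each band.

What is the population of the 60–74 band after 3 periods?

6726

— Period 1 —
Births: 14300 × 0.428 = 6120
15–29: 12900 × 0.94 = 12126
30–44: 8300 × 0.948 = 7868
45–59: 14300 × 0.942 = 13471
60–74: 10600 × 0.915 = 9699
Net migration: 0–14 + 100 → 6220; 15–29 − 110 → 12016; 30–44 + 130 → 7998; 45–59 − 260 → 13211; 60–74 + 70 → 9769
Giving 6220 / 12016 / 7998 / 13211 / 9769.
— Period 2 —
Births: 7998 × 0.428 = 3423
15–29: 6220 × 0.94 = 5847
30–44: 12016 × 0.948 = 11391
45–59: 7998 × 0.942 = 7534
60–74: 13211 × 0.915 = 12088
Net migration: 0–14 + 100 → 3523; 15–29 − 110 → 5737; 30–44 + 130 → 11521; 45–59 − 260 → 7274; 60–74 + 70 → 12158
Giving 3523 / 5737 / 11521 / 7274 / 12158.
— Period 3 —
Births: 11521 × 0.428 = 4931
15–29: 3523 × 0.94 = 3312
30–44: 5737 × 0.948 = 5439
45–59: 11521 × 0.942 = 10853
60–74: 7274 × 0.915 = 6656
Net migration: 0–14 + 100 → 5031; 15–29 − 110 → 3202; 30–44 + 130 → 5569; 45–59 − 260 → 10593; 60–74 + 70 → 6726
Giving 5031 / 3202 / 5569 / 10593 / 6726.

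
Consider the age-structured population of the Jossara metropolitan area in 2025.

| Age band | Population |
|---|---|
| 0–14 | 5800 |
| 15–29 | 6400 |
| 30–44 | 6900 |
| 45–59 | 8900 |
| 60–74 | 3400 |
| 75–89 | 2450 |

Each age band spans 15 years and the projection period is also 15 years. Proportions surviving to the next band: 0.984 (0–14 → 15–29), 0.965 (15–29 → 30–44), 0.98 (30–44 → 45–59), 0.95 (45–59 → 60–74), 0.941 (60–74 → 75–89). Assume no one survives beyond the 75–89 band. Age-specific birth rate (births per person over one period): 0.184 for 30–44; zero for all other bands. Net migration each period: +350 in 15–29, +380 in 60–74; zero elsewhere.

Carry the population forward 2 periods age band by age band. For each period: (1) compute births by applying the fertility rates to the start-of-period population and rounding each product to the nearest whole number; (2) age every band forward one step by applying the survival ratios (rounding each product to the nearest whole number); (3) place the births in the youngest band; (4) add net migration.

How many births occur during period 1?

[period 1]
Births: 6900 × 0.184 = 1270
15–29: 5800 × 0.984 = 5707
30–44: 6400 × 0.965 = 6176
45–59: 6900 × 0.98 = 6762
60–74: 8900 × 0.95 = 8455
75–89: 3400 × 0.941 = 3199
Net migration: 15–29 + 350 → 6057; 60–74 + 380 → 8835
Giving 1270 / 6057 / 6176 / 6762 / 8835 / 3199.

1270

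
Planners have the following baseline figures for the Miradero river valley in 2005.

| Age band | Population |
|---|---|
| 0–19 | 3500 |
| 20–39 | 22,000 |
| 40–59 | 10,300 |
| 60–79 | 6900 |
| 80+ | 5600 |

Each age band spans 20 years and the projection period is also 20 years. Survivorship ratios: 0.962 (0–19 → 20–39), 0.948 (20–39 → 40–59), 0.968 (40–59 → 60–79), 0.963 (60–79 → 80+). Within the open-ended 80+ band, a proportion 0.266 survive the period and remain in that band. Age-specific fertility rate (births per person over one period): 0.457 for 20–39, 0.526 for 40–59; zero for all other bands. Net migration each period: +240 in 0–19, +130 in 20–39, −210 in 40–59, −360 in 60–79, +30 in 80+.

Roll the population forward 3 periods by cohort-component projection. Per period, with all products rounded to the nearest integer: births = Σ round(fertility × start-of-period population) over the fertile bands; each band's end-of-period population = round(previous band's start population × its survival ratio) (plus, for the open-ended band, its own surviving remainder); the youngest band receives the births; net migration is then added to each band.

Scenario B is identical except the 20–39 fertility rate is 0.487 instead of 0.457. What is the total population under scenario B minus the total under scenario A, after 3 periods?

After projecting period 1:
Births: 22000 * 0.457 = 10054, 10300 * 0.526 = 5418 ⇒ total 15472
20–39: 3500 * 0.962 = 3367
40–59: 22000 * 0.948 = 20856
60–79: 10300 * 0.968 = 9970
80+: 6900 * 0.963 + 5600 * 0.266 = 6645 + 1490 = 8135
Net migration: 0–19 + 240 → 15712; 20–39 + 130 → 3497; 40–59 − 210 → 20646; 60–79 − 360 → 9610; 80+ + 30 → 8165
→ [15712, 3497, 20646, 9610, 8165]
After projecting period 2:
Births: 3497 * 0.457 = 1598, 20646 * 0.526 = 10860 ⇒ total 12458
20–39: 15712 * 0.962 = 15115
40–59: 3497 * 0.948 = 3315
60–79: 20646 * 0.968 = 19985
80+: 9610 * 0.963 + 8165 * 0.266 = 9254 + 2172 = 11426
Net migration: 0–19 + 240 → 12698; 20–39 + 130 → 15245; 40–59 − 210 → 3105; 60–79 − 360 → 19625; 80+ + 30 → 11456
→ [12698, 15245, 3105, 19625, 11456]
After projecting period 3:
Births: 15245 * 0.457 = 6967, 3105 * 0.526 = 1633 ⇒ total 8600
20–39: 12698 * 0.962 = 12215
40–59: 15245 * 0.948 = 14452
60–79: 3105 * 0.968 = 3006
80+: 19625 * 0.963 + 11456 * 0.266 = 18899 + 3047 = 21946
Net migration: 0–19 + 240 → 8840; 20–39 + 130 → 12345; 40–59 − 210 → 14242; 60–79 − 360 → 2646; 80+ + 30 → 21976
→ [8840, 12345, 14242, 2646, 21976]
Scenario A total after 3 periods: 60049
Scenario B projection —
After projecting period 1:
Births: 22000 * 0.487 = 10714, 10300 * 0.526 = 5418 ⇒ total 16132
20–39: 3500 * 0.962 = 3367
40–59: 22000 * 0.948 = 20856
60–79: 10300 * 0.968 = 9970
80+: 6900 * 0.963 + 5600 * 0.266 = 6645 + 1490 = 8135
Net migration: 0–19 + 240 → 16372; 20–39 + 130 → 3497; 40–59 − 210 → 20646; 60–79 − 360 → 9610; 80+ + 30 → 8165
→ [16372, 3497, 20646, 9610, 8165]
After projecting period 2:
Births: 3497 * 0.487 = 1703, 20646 * 0.526 = 10860 ⇒ total 12563
20–39: 16372 * 0.962 = 15750
40–59: 3497 * 0.948 = 3315
60–79: 20646 * 0.968 = 19985
80+: 9610 * 0.963 + 8165 * 0.266 = 9254 + 2172 = 11426
Net migration: 0–19 + 240 → 12803; 20–39 + 130 → 15880; 40–59 − 210 → 3105; 60–79 − 360 → 19625; 80+ + 30 → 11456
→ [12803, 15880, 3105, 19625, 11456]
After projecting period 3:
Births: 15880 * 0.487 = 7734, 3105 * 0.526 = 1633 ⇒ total 9367
20–39: 12803 * 0.962 = 12316
40–59: 15880 * 0.948 = 15054
60–79: 3105 * 0.968 = 3006
80+: 19625 * 0.963 + 11456 * 0.266 = 18899 + 3047 = 21946
Net migration: 0–19 + 240 → 9607; 20–39 + 130 → 12446; 40–59 − 210 → 14844; 60–79 − 360 → 2646; 80+ + 30 → 21976
→ [9607, 12446, 14844, 2646, 21976]
Scenario B total after 3 periods: 61519
Difference B − A = 61519 − 60049 = 1470

1470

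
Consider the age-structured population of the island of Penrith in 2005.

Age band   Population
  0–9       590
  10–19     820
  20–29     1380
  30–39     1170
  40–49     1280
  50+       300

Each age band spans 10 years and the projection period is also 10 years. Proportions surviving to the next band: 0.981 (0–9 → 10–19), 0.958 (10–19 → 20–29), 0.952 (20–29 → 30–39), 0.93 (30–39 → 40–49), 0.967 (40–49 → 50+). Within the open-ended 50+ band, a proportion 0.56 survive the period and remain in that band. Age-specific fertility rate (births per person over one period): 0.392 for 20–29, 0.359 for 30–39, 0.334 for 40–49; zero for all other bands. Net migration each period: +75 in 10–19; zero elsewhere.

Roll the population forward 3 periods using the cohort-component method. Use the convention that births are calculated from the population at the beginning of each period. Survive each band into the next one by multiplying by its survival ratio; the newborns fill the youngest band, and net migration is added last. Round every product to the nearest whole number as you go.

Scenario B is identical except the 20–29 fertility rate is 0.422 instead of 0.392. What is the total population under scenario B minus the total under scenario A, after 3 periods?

Period 1.
Births: 1380 * 0.392 = 541, 1170 * 0.359 = 420, 1280 * 0.334 = 428 → 1389
10–19: 590 * 0.981 = 579
20–29: 820 * 0.958 = 786
30–39: 1380 * 0.952 = 1314
40–49: 1170 * 0.93 = 1088
50+: 1280 * 0.967 + 300 * 0.56 = 1238 + 168 = 1406
Net migration: 10–19 + 75 → 654
Population now: 0–9=1389, 10–19=654, 20–29=786, 30–39=1314, 40–49=1088, 50+=1406
Period 2.
Births: 786 * 0.392 = 308, 1314 * 0.359 = 472, 1088 * 0.334 = 363 → 1143
10–19: 1389 * 0.981 = 1363
20–29: 654 * 0.958 = 627
30–39: 786 * 0.952 = 748
40–49: 1314 * 0.93 = 1222
50+: 1088 * 0.967 + 1406 * 0.56 = 1052 + 787 = 1839
Net migration: 10–19 + 75 → 1438
Population now: 0–9=1143, 10–19=1438, 20–29=627, 30–39=748, 40–49=1222, 50+=1839
Period 3.
Births: 627 * 0.392 = 246, 748 * 0.359 = 269, 1222 * 0.334 = 408 → 923
10–19: 1143 * 0.981 = 1121
20–29: 1438 * 0.958 = 1378
30–39: 627 * 0.952 = 597
40–49: 748 * 0.93 = 696
50+: 1222 * 0.967 + 1839 * 0.56 = 1182 + 1030 = 2212
Net migration: 10–19 + 75 → 1196
Population now: 0–9=923, 10–19=1196, 20–29=1378, 30–39=597, 40–49=696, 50+=2212
Scenario A total after 3 periods: 7002
Scenario B projection —
Period 1.
Births: 1380 * 0.422 = 582, 1170 * 0.359 = 420, 1280 * 0.334 = 428 → 1430
10–19: 590 * 0.981 = 579
20–29: 820 * 0.958 = 786
30–39: 1380 * 0.952 = 1314
40–49: 1170 * 0.93 = 1088
50+: 1280 * 0.967 + 300 * 0.56 = 1238 + 168 = 1406
Net migration: 10–19 + 75 → 654
Population now: 0–9=1430, 10–19=654, 20–29=786, 30–39=1314, 40–49=1088, 50+=1406
Period 2.
Births: 786 * 0.422 = 332, 1314 * 0.359 = 472, 1088 * 0.334 = 363 → 1167
10–19: 1430 * 0.981 = 1403
20–29: 654 * 0.958 = 627
30–39: 786 * 0.952 = 748
40–49: 1314 * 0.93 = 1222
50+: 1088 * 0.967 + 1406 * 0.56 = 1052 + 787 = 1839
Net migration: 10–19 + 75 → 1478
Population now: 0–9=1167, 10–19=1478, 20–29=627, 30–39=748, 40–49=1222, 50+=1839
Period 3.
Births: 627 * 0.422 = 265, 748 * 0.359 = 269, 1222 * 0.334 = 408 → 942
10–19: 1167 * 0.981 = 1145
20–29: 1478 * 0.958 = 1416
30–39: 627 * 0.952 = 597
40–49: 748 * 0.93 = 696
50+: 1222 * 0.967 + 1839 * 0.56 = 1182 + 1030 = 2212
Net migration: 10–19 + 75 → 1220
Population now: 0–9=942, 10–19=1220, 20–29=1416, 30–39=597, 40–49=696, 50+=2212
Scenario B total after 3 periods: 7083
Difference B − A = 7083 − 7002 = 81

81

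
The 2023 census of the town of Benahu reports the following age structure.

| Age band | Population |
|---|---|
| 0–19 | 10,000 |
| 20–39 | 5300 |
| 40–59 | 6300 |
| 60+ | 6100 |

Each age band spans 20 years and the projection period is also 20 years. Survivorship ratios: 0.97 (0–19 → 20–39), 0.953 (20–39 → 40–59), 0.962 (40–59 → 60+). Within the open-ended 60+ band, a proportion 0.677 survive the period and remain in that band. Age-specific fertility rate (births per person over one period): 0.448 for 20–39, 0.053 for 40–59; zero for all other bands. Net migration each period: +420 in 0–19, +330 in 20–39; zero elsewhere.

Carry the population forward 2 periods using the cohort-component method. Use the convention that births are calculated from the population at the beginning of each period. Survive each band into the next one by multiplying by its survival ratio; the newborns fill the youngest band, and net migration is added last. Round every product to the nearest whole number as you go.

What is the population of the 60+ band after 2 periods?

Call the groups 1 to 4, youngest first.
— Period 1 —
Births: 5300 × 0.448 = 2374  |  6300 × 0.053 = 334 — total 2708
Group 2: 10000 × 0.97 = 9700
Group 3: 5300 × 0.953 = 5051
Group 4: 6300 × 0.962 + 6100 × 0.677 = 6061 + 4130 = 10191
Net migration: Group 1 + 420 → 3128; Group 2 + 330 → 10030
→ [3128, 10030, 5051, 10191]
— Period 2 —
Births: 10030 × 0.448 = 4493  |  5051 × 0.053 = 268 — total 4761
Group 2: 3128 × 0.97 = 3034
Group 3: 10030 × 0.953 = 9559
Group 4: 5051 × 0.962 + 10191 × 0.677 = 4859 + 6899 = 11758
Net migration: Group 1 + 420 → 5181; Group 2 + 330 → 3364
→ [5181, 3364, 9559, 11758]

11758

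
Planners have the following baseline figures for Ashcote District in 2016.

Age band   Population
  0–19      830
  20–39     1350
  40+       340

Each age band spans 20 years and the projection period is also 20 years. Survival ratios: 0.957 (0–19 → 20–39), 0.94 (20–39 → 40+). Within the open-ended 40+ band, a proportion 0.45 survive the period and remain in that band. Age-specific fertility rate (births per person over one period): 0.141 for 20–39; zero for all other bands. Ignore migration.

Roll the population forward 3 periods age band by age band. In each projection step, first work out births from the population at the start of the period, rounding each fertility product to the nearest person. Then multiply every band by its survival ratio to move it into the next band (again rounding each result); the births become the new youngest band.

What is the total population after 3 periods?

928

Let group 1 be 0–19 through group 3 = 40+.
After projecting period 1:
Births: 1350 * 0.141 = 190
Group 2: 830 * 0.957 = 794
Group 3: 1350 * 0.94 + 340 * 0.45 = 1269 + 153 = 1422
End of period: [190, 794, 1422]
After projecting period 2:
Births: 794 * 0.141 = 112
Group 2: 190 * 0.957 = 182
Group 3: 794 * 0.94 + 1422 * 0.45 = 746 + 640 = 1386
End of period: [112, 182, 1386]
After projecting period 3:
Births: 182 * 0.141 = 26
Group 2: 112 * 0.957 = 107
Group 3: 182 * 0.94 + 1386 * 0.45 = 171 + 624 = 795
End of period: [26, 107, 795]
Total after period 3: 26 + 107 + 795 = 928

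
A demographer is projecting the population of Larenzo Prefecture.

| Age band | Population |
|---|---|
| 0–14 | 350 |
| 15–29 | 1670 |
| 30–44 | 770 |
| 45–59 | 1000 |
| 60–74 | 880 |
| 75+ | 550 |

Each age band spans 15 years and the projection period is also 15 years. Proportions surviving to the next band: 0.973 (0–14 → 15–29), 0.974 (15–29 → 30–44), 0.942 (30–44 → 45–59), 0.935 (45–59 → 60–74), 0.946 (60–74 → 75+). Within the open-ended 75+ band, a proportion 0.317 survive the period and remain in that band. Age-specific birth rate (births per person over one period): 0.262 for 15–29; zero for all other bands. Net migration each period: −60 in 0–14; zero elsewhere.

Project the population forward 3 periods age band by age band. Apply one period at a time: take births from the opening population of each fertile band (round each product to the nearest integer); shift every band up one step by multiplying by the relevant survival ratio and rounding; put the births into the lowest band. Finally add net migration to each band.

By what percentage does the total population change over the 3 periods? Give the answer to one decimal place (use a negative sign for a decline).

Period 1:
Births: 1670 × 0.262 = 438
15–29: 350 × 0.973 = 341
30–44: 1670 × 0.974 = 1627
45–59: 770 × 0.942 = 725
60–74: 1000 × 0.935 = 935
75+: 880 × 0.946 + 550 × 0.317 = 832 + 174 = 1006
Net migration: 0–14 − 60 → 378
Giving 378 / 341 / 1627 / 725 / 935 / 1006.
Period 2:
Births: 341 × 0.262 = 89
15–29: 378 × 0.973 = 368
30–44: 341 × 0.974 = 332
45–59: 1627 × 0.942 = 1533
60–74: 725 × 0.935 = 678
75+: 935 × 0.946 + 1006 × 0.317 = 885 + 319 = 1204
Net migration: 0–14 − 60 → 29
Giving 29 / 368 / 332 / 1533 / 678 / 1204.
Period 3:
Births: 368 × 0.262 = 96
15–29: 29 × 0.973 = 28
30–44: 368 × 0.974 = 358
45–59: 332 × 0.942 = 313
60–74: 1533 × 0.935 = 1433
75+: 678 × 0.946 + 1204 × 0.317 = 641 + 382 = 1023
Net migration: 0–14 − 60 → 36
Giving 36 / 28 / 358 / 313 / 1433 / 1023.
Total: 5220 → 3191; change = -2029; percentage change = -38.9%

-38.9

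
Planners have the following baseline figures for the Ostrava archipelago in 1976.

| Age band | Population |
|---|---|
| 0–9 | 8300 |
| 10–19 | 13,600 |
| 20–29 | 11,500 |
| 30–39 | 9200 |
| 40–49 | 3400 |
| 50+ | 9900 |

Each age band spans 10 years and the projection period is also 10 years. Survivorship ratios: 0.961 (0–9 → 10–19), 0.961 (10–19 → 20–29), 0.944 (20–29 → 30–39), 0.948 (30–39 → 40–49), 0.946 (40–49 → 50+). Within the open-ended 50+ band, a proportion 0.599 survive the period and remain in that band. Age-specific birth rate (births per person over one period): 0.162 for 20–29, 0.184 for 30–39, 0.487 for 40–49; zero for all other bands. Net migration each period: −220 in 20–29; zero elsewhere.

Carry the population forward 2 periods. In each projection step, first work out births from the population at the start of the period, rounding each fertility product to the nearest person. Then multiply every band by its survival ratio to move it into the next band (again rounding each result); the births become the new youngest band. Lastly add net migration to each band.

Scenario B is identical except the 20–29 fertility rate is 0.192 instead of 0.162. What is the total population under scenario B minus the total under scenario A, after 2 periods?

After projecting period 1:
Births: 11500 × 0.162 = 1863 ; 9200 × 0.184 = 1693 ; 3400 × 0.487 = 1656 → 5212
10–19: 8300 × 0.961 = 7976
20–29: 13600 × 0.961 = 13070
30–39: 11500 × 0.944 = 10856
40–49: 9200 × 0.948 = 8722
50+: 3400 × 0.946 + 9900 × 0.599 = 3216 + 5930 = 9146
Net migration: 20–29 − 220 → 12850
Giving 5212 / 7976 / 12850 / 10856 / 8722 / 9146.
After projecting period 2:
Births: 12850 × 0.162 = 2082 ; 10856 × 0.184 = 1998 ; 8722 × 0.487 = 4248 → 8328
10–19: 5212 × 0.961 = 5009
20–29: 7976 × 0.961 = 7665
30–39: 12850 × 0.944 = 12130
40–49: 10856 × 0.948 = 10291
50+: 8722 × 0.946 + 9146 × 0.599 = 8251 + 5478 = 13729
Net migration: 20–29 − 220 → 7445
Giving 8328 / 5009 / 7445 / 12130 / 10291 / 13729.
Scenario A total after 2 periods: 56932
Scenario B projection —
After projecting period 1:
Births: 11500 × 0.192 = 2208 ; 9200 × 0.184 = 1693 ; 3400 × 0.487 = 1656 → 5557
10–19: 8300 × 0.961 = 7976
20–29: 13600 × 0.961 = 13070
30–39: 11500 × 0.944 = 10856
40–49: 9200 × 0.948 = 8722
50+: 3400 × 0.946 + 9900 × 0.599 = 3216 + 5930 = 9146
Net migration: 20–29 − 220 → 12850
Giving 5557 / 7976 / 12850 / 10856 / 8722 / 9146.
After projecting period 2:
Births: 12850 × 0.192 = 2467 ; 10856 × 0.184 = 1998 ; 8722 × 0.487 = 4248 → 8713
10–19: 5557 × 0.961 = 5340
20–29: 7976 × 0.961 = 7665
30–39: 12850 × 0.944 = 12130
40–49: 10856 × 0.948 = 10291
50+: 8722 × 0.946 + 9146 × 0.599 = 8251 + 5478 = 13729
Net migration: 20–29 − 220 → 7445
Giving 8713 / 5340 / 7445 / 12130 / 10291 / 13729.
Scenario B total after 2 periods: 57648
Difference B − A = 57648 − 56932 = 716

716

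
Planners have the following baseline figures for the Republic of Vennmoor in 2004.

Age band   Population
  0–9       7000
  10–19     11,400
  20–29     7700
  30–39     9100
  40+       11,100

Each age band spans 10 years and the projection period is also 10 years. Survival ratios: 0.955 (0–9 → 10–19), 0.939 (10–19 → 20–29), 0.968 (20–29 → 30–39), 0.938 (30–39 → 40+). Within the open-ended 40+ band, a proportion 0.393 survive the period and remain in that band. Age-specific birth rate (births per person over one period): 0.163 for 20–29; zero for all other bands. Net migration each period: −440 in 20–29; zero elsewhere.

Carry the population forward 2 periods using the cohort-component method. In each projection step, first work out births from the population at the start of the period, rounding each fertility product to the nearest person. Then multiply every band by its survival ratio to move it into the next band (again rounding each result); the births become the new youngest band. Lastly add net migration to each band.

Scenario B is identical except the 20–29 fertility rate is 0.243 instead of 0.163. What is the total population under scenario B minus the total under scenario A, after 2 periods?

1409

Call the bands 1 to 5, youngest first.
— Period 1 —
Births: 7700 × 0.163 = 1255
Band 2: 7000 × 0.955 = 6685
Band 3: 11400 × 0.939 = 10705
Band 4: 7700 × 0.968 = 7454
Band 5: 9100 × 0.938 + 11100 × 0.393 = 8536 + 4362 = 12898
Net migration: Band 3 − 440 → 10265
End of period: [1255, 6685, 10265, 7454, 12898]
— Period 2 —
Births: 10265 × 0.163 = 1673
Band 2: 1255 × 0.955 = 1199
Band 3: 6685 × 0.939 = 6277
Band 4: 10265 × 0.968 = 9937
Band 5: 7454 × 0.938 + 12898 × 0.393 = 6992 + 5069 = 12061
Net migration: Band 3 − 440 → 5837
End of period: [1673, 1199, 5837, 9937, 12061]
Scenario A total after 2 periods: 30707
Scenario B projection —
— Period 1 —
Births: 7700 × 0.243 = 1871
Band 2: 7000 × 0.955 = 6685
Band 3: 11400 × 0.939 = 10705
Band 4: 7700 × 0.968 = 7454
Band 5: 9100 × 0.938 + 11100 × 0.393 = 8536 + 4362 = 12898
Net migration: Band 3 − 440 → 10265
End of period: [1871, 6685, 10265, 7454, 12898]
— Period 2 —
Births: 10265 × 0.243 = 2494
Band 2: 1871 × 0.955 = 1787
Band 3: 6685 × 0.939 = 6277
Band 4: 10265 × 0.968 = 9937
Band 5: 7454 × 0.938 + 12898 × 0.393 = 6992 + 5069 = 12061
Net migration: Band 3 − 440 → 5837
End of period: [2494, 1787, 5837, 9937, 12061]
Scenario B total after 2 periods: 32116
Difference B − A = 32116 − 30707 = 1409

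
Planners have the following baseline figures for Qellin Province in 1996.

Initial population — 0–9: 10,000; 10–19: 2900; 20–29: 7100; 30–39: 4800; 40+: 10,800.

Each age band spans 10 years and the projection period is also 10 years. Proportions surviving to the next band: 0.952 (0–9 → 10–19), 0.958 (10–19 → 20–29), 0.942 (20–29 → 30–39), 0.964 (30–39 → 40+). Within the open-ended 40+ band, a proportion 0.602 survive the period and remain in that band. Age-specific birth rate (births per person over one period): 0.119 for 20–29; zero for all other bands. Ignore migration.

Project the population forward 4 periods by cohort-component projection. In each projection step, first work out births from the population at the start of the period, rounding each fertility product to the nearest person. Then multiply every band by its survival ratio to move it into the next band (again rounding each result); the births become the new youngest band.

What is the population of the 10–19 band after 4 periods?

Let band 1 be 0–9 through band 5 = 40+.
[period 1]
Births: 7100 × 0.119 = 845
Band 2: 10000 × 0.952 = 9520
Band 3: 2900 × 0.958 = 2778
Band 4: 7100 × 0.942 = 6688
Band 5: 4800 × 0.964 + 10800 × 0.602 = 4627 + 6502 = 11129
End of period: [845, 9520, 2778, 6688, 11129]
[period 2]
Births: 2778 × 0.119 = 331
Band 2: 845 × 0.952 = 804
Band 3: 9520 × 0.958 = 9120
Band 4: 2778 × 0.942 = 2617
Band 5: 6688 × 0.964 + 11129 × 0.602 = 6447 + 6700 = 13147
End of period: [331, 804, 9120, 2617, 13147]
[period 3]
Births: 9120 × 0.119 = 1085
Band 2: 331 × 0.952 = 315
Band 3: 804 × 0.958 = 770
Band 4: 9120 × 0.942 = 8591
Band 5: 2617 × 0.964 + 13147 × 0.602 = 2523 + 7914 = 10437
End of period: [1085, 315, 770, 8591, 10437]
[period 4]
Births: 770 × 0.119 = 92
Band 2: 1085 × 0.952 = 1033
Band 3: 315 × 0.958 = 302
Band 4: 770 × 0.942 = 725
Band 5: 8591 × 0.964 + 10437 × 0.602 = 8282 + 6283 = 14565
End of period: [92, 1033, 302, 725, 14565]

1033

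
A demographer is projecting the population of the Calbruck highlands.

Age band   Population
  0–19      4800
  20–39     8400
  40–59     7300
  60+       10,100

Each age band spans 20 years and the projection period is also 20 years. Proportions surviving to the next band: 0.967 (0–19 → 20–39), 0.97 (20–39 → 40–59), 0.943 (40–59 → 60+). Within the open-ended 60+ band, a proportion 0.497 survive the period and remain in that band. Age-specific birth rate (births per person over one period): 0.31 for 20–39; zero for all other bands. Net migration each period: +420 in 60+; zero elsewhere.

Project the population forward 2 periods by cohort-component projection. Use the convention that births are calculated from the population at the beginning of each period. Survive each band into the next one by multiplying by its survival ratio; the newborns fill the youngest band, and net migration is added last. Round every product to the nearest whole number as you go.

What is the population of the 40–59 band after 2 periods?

Period 1:
Births: 8400 * 0.31 = 2604
20–39: 4800 * 0.967 = 4642
40–59: 8400 * 0.97 = 8148
60+: 7300 * 0.943 + 10100 * 0.497 = 6884 + 5020 = 11904
Net migration: 60+ + 420 → 12324
Population now: 0–19=2604, 20–39=4642, 40–59=8148, 60+=12324
Period 2:
Births: 4642 * 0.31 = 1439
20–39: 2604 * 0.967 = 2518
40–59: 4642 * 0.97 = 4503
60+: 8148 * 0.943 + 12324 * 0.497 = 7684 + 6125 = 13809
Net migration: 60+ + 420 → 14229
Population now: 0–19=1439, 20–39=2518, 40–59=4503, 60+=14229

4503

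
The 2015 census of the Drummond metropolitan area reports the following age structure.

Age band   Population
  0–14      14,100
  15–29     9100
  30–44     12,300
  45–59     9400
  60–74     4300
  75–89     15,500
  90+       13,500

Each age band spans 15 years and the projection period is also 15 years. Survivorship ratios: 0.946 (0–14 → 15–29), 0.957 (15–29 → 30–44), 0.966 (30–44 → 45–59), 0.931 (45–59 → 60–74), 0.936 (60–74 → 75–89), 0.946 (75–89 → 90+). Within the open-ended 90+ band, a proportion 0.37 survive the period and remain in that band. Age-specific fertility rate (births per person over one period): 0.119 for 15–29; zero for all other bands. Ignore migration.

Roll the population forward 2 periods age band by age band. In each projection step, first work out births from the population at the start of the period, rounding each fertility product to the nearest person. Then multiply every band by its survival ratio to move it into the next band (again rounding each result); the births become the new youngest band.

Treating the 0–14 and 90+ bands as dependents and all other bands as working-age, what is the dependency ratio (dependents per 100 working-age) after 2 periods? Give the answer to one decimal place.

30.6

Period 1:
Births: 9100 × 0.119 = 1083
15–29: 14100 × 0.946 = 13339
30–44: 9100 × 0.957 = 8709
45–59: 12300 × 0.966 = 11882
60–74: 9400 × 0.931 = 8751
75–89: 4300 × 0.936 = 4025
90+: 15500 × 0.946 + 13500 × 0.37 = 14663 + 4995 = 19658
→ [1083, 13339, 8709, 11882, 8751, 4025, 19658]
Period 2:
Births: 13339 × 0.119 = 1587
15–29: 1083 × 0.946 = 1025
30–44: 13339 × 0.957 = 12765
45–59: 8709 × 0.966 = 8413
60–74: 11882 × 0.931 = 11062
75–89: 8751 × 0.936 = 8191
90+: 4025 × 0.946 + 19658 × 0.37 = 3808 + 7273 = 11081
→ [1587, 1025, 12765, 8413, 11062, 8191, 11081]
Dependents (band 0–14 + band 90+) = 1587 + 11081 = 12668; working-age = 41456; ratio = 12668/41456 × 100 = 30.6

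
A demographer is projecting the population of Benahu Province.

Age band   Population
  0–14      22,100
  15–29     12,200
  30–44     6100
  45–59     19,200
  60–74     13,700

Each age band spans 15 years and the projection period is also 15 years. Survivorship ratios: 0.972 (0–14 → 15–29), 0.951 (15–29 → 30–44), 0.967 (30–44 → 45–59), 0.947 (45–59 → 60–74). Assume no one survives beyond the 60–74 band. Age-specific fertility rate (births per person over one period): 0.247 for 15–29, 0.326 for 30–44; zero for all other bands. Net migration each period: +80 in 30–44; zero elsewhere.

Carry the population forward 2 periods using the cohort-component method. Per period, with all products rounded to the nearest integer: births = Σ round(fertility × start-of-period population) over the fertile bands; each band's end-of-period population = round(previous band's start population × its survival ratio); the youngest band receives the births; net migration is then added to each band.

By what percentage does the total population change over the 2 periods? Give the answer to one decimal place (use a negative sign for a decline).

-29.9

Period 1.
Births: 12200 * 0.247 = 3013 ; 6100 * 0.326 = 1989 ⇒ total 5002
15–29: 22100 * 0.972 = 21481
30–44: 12200 * 0.951 = 11602
45–59: 6100 * 0.967 = 5899
60–74: 19200 * 0.947 = 18182
Net migration: 30–44 + 80 → 11682
→ [5002, 21481, 11682, 5899, 18182]
Period 2.
Births: 21481 * 0.247 = 5306 ; 11682 * 0.326 = 3808 ⇒ total 9114
15–29: 5002 * 0.972 = 4862
30–44: 21481 * 0.951 = 20428
45–59: 11682 * 0.967 = 11296
60–74: 5899 * 0.947 = 5586
Net migration: 30–44 + 80 → 20508
→ [9114, 4862, 20508, 11296, 5586]
Total: 73300 → 51366; change = -21934; percentage change = -29.9%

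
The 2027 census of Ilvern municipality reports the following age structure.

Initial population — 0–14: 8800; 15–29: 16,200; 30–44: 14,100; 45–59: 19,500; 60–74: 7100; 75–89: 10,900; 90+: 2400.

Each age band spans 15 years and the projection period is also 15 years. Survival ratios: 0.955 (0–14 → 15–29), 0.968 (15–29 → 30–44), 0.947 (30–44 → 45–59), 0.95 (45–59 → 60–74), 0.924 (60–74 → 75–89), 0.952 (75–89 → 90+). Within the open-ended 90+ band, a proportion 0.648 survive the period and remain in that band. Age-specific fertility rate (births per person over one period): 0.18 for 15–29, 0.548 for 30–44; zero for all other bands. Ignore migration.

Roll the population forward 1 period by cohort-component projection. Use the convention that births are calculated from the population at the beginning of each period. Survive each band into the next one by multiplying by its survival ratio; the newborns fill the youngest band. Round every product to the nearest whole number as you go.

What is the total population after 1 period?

Period 1:
Births: 16200 × 0.18 = 2916, 14100 × 0.548 = 7727 → total 10643
15–29: 8800 × 0.955 = 8404
30–44: 16200 × 0.968 = 15682
45–59: 14100 × 0.947 = 13353
60–74: 19500 × 0.95 = 18525
75–89: 7100 × 0.924 = 6560
90+: 10900 × 0.952 + 2400 × 0.648 = 10377 + 1555 = 11932
End of period: [10643, 8404, 15682, 13353, 18525, 6560, 11932]
Total after period 1: 10643 + 8404 + 15682 + 13353 + 18525 + 6560 + 11932 = 85099

85099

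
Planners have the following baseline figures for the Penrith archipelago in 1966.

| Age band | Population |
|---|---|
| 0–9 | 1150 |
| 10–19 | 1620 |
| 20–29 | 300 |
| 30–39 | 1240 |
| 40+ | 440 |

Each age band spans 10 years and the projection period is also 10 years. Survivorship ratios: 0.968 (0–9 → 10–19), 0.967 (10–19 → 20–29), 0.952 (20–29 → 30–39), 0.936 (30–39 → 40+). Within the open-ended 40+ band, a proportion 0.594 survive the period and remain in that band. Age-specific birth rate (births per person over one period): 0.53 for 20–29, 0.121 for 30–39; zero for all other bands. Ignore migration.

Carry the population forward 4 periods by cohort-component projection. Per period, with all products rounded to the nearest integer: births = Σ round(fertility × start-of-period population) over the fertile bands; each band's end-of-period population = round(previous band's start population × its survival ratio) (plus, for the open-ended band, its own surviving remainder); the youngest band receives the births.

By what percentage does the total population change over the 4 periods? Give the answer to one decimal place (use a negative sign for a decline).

(Groups numbered youngest = 1 to oldest = 5.)
Period 1:
Births: 300 × 0.53 = 159  |  1240 × 0.121 = 150 — total 309
Group 2: 1150 × 0.968 = 1113
Group 3: 1620 × 0.967 = 1567
Group 4: 300 × 0.952 = 286
Group 5: 1240 × 0.936 + 440 × 0.594 = 1161 + 261 = 1422
Population now: 0–9=309, 10–19=1113, 20–29=1567, 30–39=286, 40+=1422
Period 2:
Births: 1567 × 0.53 = 831  |  286 × 0.121 = 35 — total 866
Group 2: 309 × 0.968 = 299
Group 3: 1113 × 0.967 = 1076
Group 4: 1567 × 0.952 = 1492
Group 5: 286 × 0.936 + 1422 × 0.594 = 268 + 845 = 1113
Population now: 0–9=866, 10–19=299, 20–29=1076, 30–39=1492, 40+=1113
Period 3:
Births: 1076 × 0.53 = 570  |  1492 × 0.121 = 181 — total 751
Group 2: 866 × 0.968 = 838
Group 3: 299 × 0.967 = 289
Group 4: 1076 × 0.952 = 1024
Group 5: 1492 × 0.936 + 1113 × 0.594 = 1397 + 661 = 2058
Population now: 0–9=751, 10–19=838, 20–29=289, 30–39=1024, 40+=2058
Period 4:
Births: 289 × 0.53 = 153  |  1024 × 0.121 = 124 — total 277
Group 2: 751 × 0.968 = 727
Group 3: 838 × 0.967 = 810
Group 4: 289 × 0.952 = 275
Group 5: 1024 × 0.936 + 2058 × 0.594 = 958 + 1222 = 2180
Population now: 0–9=277, 10–19=727, 20–29=810, 30–39=275, 40+=2180
Total: 4750 → 4269; change = -481; percentage change = -10.1%

-10.1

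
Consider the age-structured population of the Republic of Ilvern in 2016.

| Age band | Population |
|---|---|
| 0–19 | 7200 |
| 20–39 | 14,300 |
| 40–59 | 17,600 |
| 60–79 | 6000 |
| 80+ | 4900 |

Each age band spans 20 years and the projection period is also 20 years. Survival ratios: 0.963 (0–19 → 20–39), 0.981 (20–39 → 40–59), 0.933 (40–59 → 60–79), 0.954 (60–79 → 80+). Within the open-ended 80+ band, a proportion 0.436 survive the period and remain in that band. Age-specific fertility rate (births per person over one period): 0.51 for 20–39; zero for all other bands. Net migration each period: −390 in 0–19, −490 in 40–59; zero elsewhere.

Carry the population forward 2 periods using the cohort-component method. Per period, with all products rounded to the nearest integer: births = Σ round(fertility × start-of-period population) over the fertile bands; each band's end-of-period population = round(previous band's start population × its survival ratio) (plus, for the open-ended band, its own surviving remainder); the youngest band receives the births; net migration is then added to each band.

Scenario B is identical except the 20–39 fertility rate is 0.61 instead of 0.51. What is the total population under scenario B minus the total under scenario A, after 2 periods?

Numbering the bands 1..5 from youngest to oldest:
After projecting period 1:
Births: 14300 × 0.51 = 7293
Band 2: 7200 × 0.963 = 6934
Band 3: 14300 × 0.981 = 14028
Band 4: 17600 × 0.933 = 16421
Band 5: 6000 × 0.954 + 4900 × 0.436 = 5724 + 2136 = 7860
Net migration: Band 1 − 390 → 6903; Band 3 − 490 → 13538
Giving 6903 / 6934 / 13538 / 16421 / 7860.
After projecting period 2:
Births: 6934 × 0.51 = 3536
Band 2: 6903 × 0.963 = 6648
Band 3: 6934 × 0.981 = 6802
Band 4: 13538 × 0.933 = 12631
Band 5: 16421 × 0.954 + 7860 × 0.436 = 15666 + 3427 = 19093
Net migration: Band 1 − 390 → 3146; Band 3 − 490 → 6312
Giving 3146 / 6648 / 6312 / 12631 / 19093.
Scenario A total after 2 periods: 47830
Scenario B projection —
After projecting period 1:
Births: 14300 × 0.61 = 8723
Band 2: 7200 × 0.963 = 6934
Band 3: 14300 × 0.981 = 14028
Band 4: 17600 × 0.933 = 16421
Band 5: 6000 × 0.954 + 4900 × 0.436 = 5724 + 2136 = 7860
Net migration: Band 1 − 390 → 8333; Band 3 − 490 → 13538
Giving 8333 / 6934 / 13538 / 16421 / 7860.
After projecting period 2:
Births: 6934 × 0.61 = 4230
Band 2: 8333 × 0.963 = 8025
Band 3: 6934 × 0.981 = 6802
Band 4: 13538 × 0.933 = 12631
Band 5: 16421 × 0.954 + 7860 × 0.436 = 15666 + 3427 = 19093
Net migration: Band 1 − 390 → 3840; Band 3 − 490 → 6312
Giving 3840 / 8025 / 6312 / 12631 / 19093.
Scenario B total after 2 periods: 49901
Difference B − A = 49901 − 47830 = 2071

2071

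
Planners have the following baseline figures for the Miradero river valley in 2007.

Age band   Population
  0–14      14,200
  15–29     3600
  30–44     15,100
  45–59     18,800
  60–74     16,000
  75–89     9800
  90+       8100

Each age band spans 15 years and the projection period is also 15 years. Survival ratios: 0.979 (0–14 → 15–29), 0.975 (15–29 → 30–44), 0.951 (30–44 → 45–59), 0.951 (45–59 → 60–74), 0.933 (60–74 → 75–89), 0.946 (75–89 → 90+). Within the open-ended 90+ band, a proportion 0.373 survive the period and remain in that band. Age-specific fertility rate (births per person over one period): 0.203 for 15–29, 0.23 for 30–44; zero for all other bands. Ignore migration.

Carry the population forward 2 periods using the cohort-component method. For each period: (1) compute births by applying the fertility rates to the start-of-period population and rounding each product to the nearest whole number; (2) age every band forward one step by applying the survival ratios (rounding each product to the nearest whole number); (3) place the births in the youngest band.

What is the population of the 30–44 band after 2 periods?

— Period 1 —
Births: 3600 × 0.203 = 731 ; 15100 × 0.23 = 3473 — total 4204
15–29: 14200 × 0.979 = 13902
30–44: 3600 × 0.975 = 3510
45–59: 15100 × 0.951 = 14360
60–74: 18800 × 0.951 = 17879
75–89: 16000 × 0.933 = 14928
90+: 9800 × 0.946 + 8100 × 0.373 = 9271 + 3021 = 12292
→ [4204, 13902, 3510, 14360, 17879, 14928, 12292]
— Period 2 —
Births: 13902 × 0.203 = 2822 ; 3510 × 0.23 = 807 — total 3629
15–29: 4204 × 0.979 = 4116
30–44: 13902 × 0.975 = 13554
45–59: 3510 × 0.951 = 3338
60–74: 14360 × 0.951 = 13656
75–89: 17879 × 0.933 = 16681
90+: 14928 × 0.946 + 12292 × 0.373 = 14122 + 4585 = 18707
→ [3629, 4116, 13554, 3338, 13656, 16681, 18707]

13554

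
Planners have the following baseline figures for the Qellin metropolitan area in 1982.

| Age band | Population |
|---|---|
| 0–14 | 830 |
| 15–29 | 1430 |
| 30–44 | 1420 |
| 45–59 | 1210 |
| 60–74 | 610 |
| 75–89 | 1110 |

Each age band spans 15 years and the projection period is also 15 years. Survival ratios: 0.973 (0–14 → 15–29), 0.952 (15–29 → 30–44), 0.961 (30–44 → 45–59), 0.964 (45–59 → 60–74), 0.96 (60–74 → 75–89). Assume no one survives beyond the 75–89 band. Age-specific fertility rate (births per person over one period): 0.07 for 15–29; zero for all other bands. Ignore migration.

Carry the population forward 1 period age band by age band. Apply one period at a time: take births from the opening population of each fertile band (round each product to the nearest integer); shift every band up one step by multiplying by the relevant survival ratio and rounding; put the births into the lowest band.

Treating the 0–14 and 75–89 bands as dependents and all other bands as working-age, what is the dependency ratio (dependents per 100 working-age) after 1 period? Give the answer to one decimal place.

(Groups numbered youngest = 1 to oldest = 6.)
— Period 1 —
Births: 1430 × 0.07 = 100
Group 2: 830 × 0.973 = 808
Group 3: 1430 × 0.952 = 1361
Group 4: 1420 × 0.961 = 1365
Group 5: 1210 × 0.964 = 1166
Group 6: 610 × 0.96 = 586
Giving 100 / 808 / 1361 / 1365 / 1166 / 586.
Dependents (band 0–14 + band 75–89) = 100 + 586 = 686; working-age = 4700; ratio = 686/4700 × 100 = 14.6

14.6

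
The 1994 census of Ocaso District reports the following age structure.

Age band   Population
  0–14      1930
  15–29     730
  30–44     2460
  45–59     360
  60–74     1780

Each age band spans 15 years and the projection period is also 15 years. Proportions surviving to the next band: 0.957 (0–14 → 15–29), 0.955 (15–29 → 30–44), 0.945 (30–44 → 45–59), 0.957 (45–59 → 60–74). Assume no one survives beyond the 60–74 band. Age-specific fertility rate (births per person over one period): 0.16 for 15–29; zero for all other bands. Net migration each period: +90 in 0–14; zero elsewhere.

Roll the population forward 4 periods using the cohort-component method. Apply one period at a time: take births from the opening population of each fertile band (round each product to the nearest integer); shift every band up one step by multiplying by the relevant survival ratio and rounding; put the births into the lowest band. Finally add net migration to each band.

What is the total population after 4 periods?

After projecting period 1:
Births: 730 × 0.16 = 117
15–29: 1930 × 0.957 = 1847
30–44: 730 × 0.955 = 697
45–59: 2460 × 0.945 = 2325
60–74: 360 × 0.957 = 345
Net migration: 0–14 + 90 → 207
Population now: 0–14=207, 15–29=1847, 30–44=697, 45–59=2325, 60–74=345
After projecting period 2:
Births: 1847 × 0.16 = 296
15–29: 207 × 0.957 = 198
30–44: 1847 × 0.955 = 1764
45–59: 697 × 0.945 = 659
60–74: 2325 × 0.957 = 2225
Net migration: 0–14 + 90 → 386
Population now: 0–14=386, 15–29=198, 30–44=1764, 45–59=659, 60–74=2225
After projecting period 3:
Births: 198 × 0.16 = 32
15–29: 386 × 0.957 = 369
30–44: 198 × 0.955 = 189
45–59: 1764 × 0.945 = 1667
60–74: 659 × 0.957 = 631
Net migration: 0–14 + 90 → 122
Population now: 0–14=122, 15–29=369, 30–44=189, 45–59=1667, 60–74=631
After projecting period 4:
Births: 369 × 0.16 = 59
15–29: 122 × 0.957 = 117
30–44: 369 × 0.955 = 352
45–59: 189 × 0.945 = 179
60–74: 1667 × 0.957 = 1595
Net migration: 0–14 + 90 → 149
Population now: 0–14=149, 15–29=117, 30–44=352, 45–59=179, 60–74=1595
Total after period 4: 149 + 117 + 352 + 179 + 1595 = 2392

2392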